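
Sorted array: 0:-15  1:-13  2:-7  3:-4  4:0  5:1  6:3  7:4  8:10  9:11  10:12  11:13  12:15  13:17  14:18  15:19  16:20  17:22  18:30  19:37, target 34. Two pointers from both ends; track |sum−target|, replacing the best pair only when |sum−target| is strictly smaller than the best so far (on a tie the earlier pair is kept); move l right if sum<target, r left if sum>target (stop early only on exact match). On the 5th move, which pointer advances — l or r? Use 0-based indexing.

r

[0,19] -15+37=22 d=12 * → l++
[1,19] -13+37=24 d=10 * → l++
[2,19] -7+37=30 d=4 * → l++
[3,19] -4+37=33 d=1 * → l++
[4,19] 0+37=37 d=3 → r--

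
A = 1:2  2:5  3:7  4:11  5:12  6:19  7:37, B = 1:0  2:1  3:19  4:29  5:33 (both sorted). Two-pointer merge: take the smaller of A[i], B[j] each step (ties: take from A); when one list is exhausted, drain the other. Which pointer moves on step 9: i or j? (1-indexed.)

j

i=1 j=1: A[i]=2>B[j]=0 take 0, j++
i=1 j=2: A[i]=2>B[j]=1 take 1, j++
i=1 j=3: A[i]=2<=B[j]=19 take 2, i++
i=2 j=3: A[i]=5<=B[j]=19 take 5, i++
i=3 j=3: A[i]=7<=B[j]=19 take 7, i++
i=4 j=3: A[i]=11<=B[j]=19 take 11, i++
i=5 j=3: A[i]=12<=B[j]=19 take 12, i++
i=6 j=3: A[i]=19<=B[j]=19 take 19, i++
i=7 j=3: A[i]=37>B[j]=19 take 19, j++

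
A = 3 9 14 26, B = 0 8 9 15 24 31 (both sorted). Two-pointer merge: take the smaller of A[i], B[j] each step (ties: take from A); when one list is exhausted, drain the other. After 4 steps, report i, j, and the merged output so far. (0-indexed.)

i=0 j=0: A[i]=3>B[j]=0 take 0, j++
i=0 j=1: A[i]=3<=B[j]=8 take 3, i++
i=1 j=1: A[i]=9>B[j]=8 take 8, j++
i=1 j=2: A[i]=9<=B[j]=9 take 9, i++

i=2, j=2, merged so far=[0, 3, 8, 9]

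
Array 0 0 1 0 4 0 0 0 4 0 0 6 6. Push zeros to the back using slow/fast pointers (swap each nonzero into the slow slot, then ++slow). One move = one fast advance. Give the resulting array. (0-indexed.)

[1, 4, 4, 6, 6, 0, 0, 0, 0, 0, 0, 0, 0]

slow=0 fast=0: a[fast]=0, fast++
slow=0 fast=1: a[fast]=0, fast++
slow=0 fast=2: a[fast]=1≠0 swap→a[0]=1, slow++,fast++
slow=1 fast=3: a[fast]=0, fast++
slow=1 fast=4: a[fast]=4≠0 swap→a[1]=4, slow++,fast++
slow=2 fast=5: a[fast]=0, fast++
slow=2 fast=6: a[fast]=0, fast++
slow=2 fast=7: a[fast]=0, fast++
slow=2 fast=8: a[fast]=4≠0 swap→a[2]=4, slow++,fast++
slow=3 fast=9: a[fast]=0, fast++
slow=3 fast=10: a[fast]=0, fast++
slow=3 fast=11: a[fast]=6≠0 swap→a[3]=6, slow++,fast++
slow=4 fast=12: a[fast]=6≠0 swap→a[4]=6, slow++,fast++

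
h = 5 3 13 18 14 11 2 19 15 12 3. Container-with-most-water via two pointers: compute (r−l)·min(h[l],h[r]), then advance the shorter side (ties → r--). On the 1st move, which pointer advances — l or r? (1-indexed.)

r

l=1 r=11: min(5,3)*10=30 best=30 *, r--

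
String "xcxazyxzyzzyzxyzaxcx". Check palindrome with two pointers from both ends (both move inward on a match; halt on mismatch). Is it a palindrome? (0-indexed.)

l=0 r=19: 'x'=='x', l++,r--
l=1 r=18: 'c'=='c', l++,r--
l=2 r=17: 'x'=='x', l++,r--
l=3 r=16: 'a'=='a', l++,r--
l=4 r=15: 'z'=='z', l++,r--
l=5 r=14: 'y'=='y', l++,r--
l=6 r=13: 'x'=='x', l++,r--
l=7 r=12: 'z'=='z', l++,r--
l=8 r=11: 'y'=='y', l++,r--
l=9 r=10: 'z'=='z', l++,r--

palindrome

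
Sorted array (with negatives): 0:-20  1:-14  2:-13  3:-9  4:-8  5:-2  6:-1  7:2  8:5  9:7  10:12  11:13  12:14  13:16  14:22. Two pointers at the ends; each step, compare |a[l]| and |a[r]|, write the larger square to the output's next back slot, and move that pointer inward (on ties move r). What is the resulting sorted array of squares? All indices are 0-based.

l=0 r=14: |-20|<=|22| out[14]=484, r--
l=0 r=13: |-20|>|16| out[13]=400, l++
l=1 r=13: |-14|<=|16| out[12]=256, r--
l=1 r=12: |-14|<=|14| out[11]=196, r--
l=1 r=11: |-14|>|13| out[10]=196, l++
l=2 r=11: |-13|<=|13| out[9]=169, r--
l=2 r=10: |-13|>|12| out[8]=169, l++
l=3 r=10: |-9|<=|12| out[7]=144, r--
l=3 r=9: |-9|>|7| out[6]=81, l++
l=4 r=9: |-8|>|7| out[5]=64, l++
l=5 r=9: |-2|<=|7| out[4]=49, r--
l=5 r=8: |-2|<=|5| out[3]=25, r--
l=5 r=7: |-2|<=|2| out[2]=4, r--
l=5 r=6: |-2|>|-1| out[1]=4, l++
l=6 r=6: |-1|<=|-1| out[0]=1, r--

[1, 4, 4, 25, 49, 64, 81, 144, 169, 169, 196, 196, 256, 400, 484]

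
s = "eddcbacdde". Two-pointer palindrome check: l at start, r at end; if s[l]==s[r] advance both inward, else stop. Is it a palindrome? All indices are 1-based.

not a palindrome (mismatch at 5,6)

l=1 r=10: 'e'=='e', l++,r--
l=2 r=9: 'd'=='d', l++,r--
l=3 r=8: 'd'=='d', l++,r--
l=4 r=7: 'c'=='c', l++,r--
l=5 r=6: 'b'!='a', stop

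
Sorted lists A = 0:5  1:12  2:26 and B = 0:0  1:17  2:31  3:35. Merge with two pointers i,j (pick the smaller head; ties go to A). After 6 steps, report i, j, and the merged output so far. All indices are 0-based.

i=0 j=0: A[i]=5>B[j]=0 take 0, j++
i=0 j=1: A[i]=5<=B[j]=17 take 5, i++
i=1 j=1: A[i]=12<=B[j]=17 take 12, i++
i=2 j=1: A[i]=26>B[j]=17 take 17, j++
i=2 j=2: A[i]=26<=B[j]=31 take 26, i++
i=3 j=2: A done, take B[j]=31, j++

i=3, j=3, merged so far=[0, 5, 12, 17, 26, 31]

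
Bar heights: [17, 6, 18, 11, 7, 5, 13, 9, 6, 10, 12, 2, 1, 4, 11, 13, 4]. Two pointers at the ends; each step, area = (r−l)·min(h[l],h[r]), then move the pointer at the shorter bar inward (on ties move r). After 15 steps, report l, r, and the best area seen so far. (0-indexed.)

[0,16] min(17,4)*16=64 best=64 * → r--
[0,15] min(17,13)*15=195 best=195 * → r--
[0,14] min(17,11)*14=154 best=195 → r--
[0,13] min(17,4)*13=52 best=195 → r--
[0,12] min(17,1)*12=12 best=195 → r--
[0,11] min(17,2)*11=22 best=195 → r--
[0,10] min(17,12)*10=120 best=195 → r--
[0,9] min(17,10)*9=90 best=195 → r--
[0,8] min(17,6)*8=48 best=195 → r--
[0,7] min(17,9)*7=63 best=195 → r--
[0,6] min(17,13)*6=78 best=195 → r--
[0,5] min(17,5)*5=25 best=195 → r--
[0,4] min(17,7)*4=28 best=195 → r--
[0,3] min(17,11)*3=33 best=195 → r--
[0,2] min(17,18)*2=34 best=195 → l++

l=1, r=2, best area=195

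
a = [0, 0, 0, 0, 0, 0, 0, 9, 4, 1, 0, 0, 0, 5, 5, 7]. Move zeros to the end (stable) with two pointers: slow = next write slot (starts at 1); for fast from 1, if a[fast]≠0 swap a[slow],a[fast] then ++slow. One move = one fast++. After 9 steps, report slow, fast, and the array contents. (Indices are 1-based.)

(s=1,f=1) a[fast]=0 → fast++
(s=1,f=2) a[fast]=0 → fast++
(s=1,f=3) a[fast]=0 → fast++
(s=1,f=4) a[fast]=0 → fast++
(s=1,f=5) a[fast]=0 → fast++
(s=1,f=6) a[fast]=0 → fast++
(s=1,f=7) a[fast]=0 → fast++
(s=1,f=8) a[fast]=9≠0 swap→a[1]=9 → slow++,fast++
(s=2,f=9) a[fast]=4≠0 swap→a[2]=4 → slow++,fast++

slow=3, fast=10, a=[9, 4, 0, 0, 0, 0, 0, 0, 0, 1, 0, 0, 0, 5, 5, 7]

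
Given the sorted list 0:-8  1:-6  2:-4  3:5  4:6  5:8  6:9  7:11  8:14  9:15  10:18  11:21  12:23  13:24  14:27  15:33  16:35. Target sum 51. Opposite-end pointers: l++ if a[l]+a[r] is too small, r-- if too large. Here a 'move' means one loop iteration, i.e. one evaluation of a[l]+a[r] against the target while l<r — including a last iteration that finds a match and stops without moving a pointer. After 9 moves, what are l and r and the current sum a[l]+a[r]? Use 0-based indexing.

l=9, r=16, sum=50

l=0 r=16: -8+35=27 <51, l++
l=1 r=16: -6+35=29 <51, l++
l=2 r=16: -4+35=31 <51, l++
l=3 r=16: 5+35=40 <51, l++
l=4 r=16: 6+35=41 <51, l++
l=5 r=16: 8+35=43 <51, l++
l=6 r=16: 9+35=44 <51, l++
l=7 r=16: 11+35=46 <51, l++
l=8 r=16: 14+35=49 <51, l++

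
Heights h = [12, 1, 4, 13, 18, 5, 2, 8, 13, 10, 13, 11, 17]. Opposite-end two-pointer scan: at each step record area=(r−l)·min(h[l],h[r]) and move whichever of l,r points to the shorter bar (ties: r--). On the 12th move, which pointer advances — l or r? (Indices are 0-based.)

r

l=0 r=12: min(12,17)*12=144 best=144 *, l++
l=1 r=12: min(1,17)*11=11 best=144, l++
l=2 r=12: min(4,17)*10=40 best=144, l++
l=3 r=12: min(13,17)*9=117 best=144, l++
l=4 r=12: min(18,17)*8=136 best=144, r--
l=4 r=11: min(18,11)*7=77 best=144, r--
l=4 r=10: min(18,13)*6=78 best=144, r--
l=4 r=9: min(18,10)*5=50 best=144, r--
l=4 r=8: min(18,13)*4=52 best=144, r--
l=4 r=7: min(18,8)*3=24 best=144, r--
l=4 r=6: min(18,2)*2=4 best=144, r--
l=4 r=5: min(18,5)*1=5 best=144, r--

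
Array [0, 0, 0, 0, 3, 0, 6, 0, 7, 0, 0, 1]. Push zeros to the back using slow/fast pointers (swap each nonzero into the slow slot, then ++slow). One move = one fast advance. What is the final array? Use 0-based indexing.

[3, 6, 7, 1, 0, 0, 0, 0, 0, 0, 0, 0]

(s=0,f=0) a[fast]=0 → fast++
(s=0,f=1) a[fast]=0 → fast++
(s=0,f=2) a[fast]=0 → fast++
(s=0,f=3) a[fast]=0 → fast++
(s=0,f=4) a[fast]=3≠0 swap→a[0]=3 → slow++,fast++
(s=1,f=5) a[fast]=0 → fast++
(s=1,f=6) a[fast]=6≠0 swap→a[1]=6 → slow++,fast++
(s=2,f=7) a[fast]=0 → fast++
(s=2,f=8) a[fast]=7≠0 swap→a[2]=7 → slow++,fast++
(s=3,f=9) a[fast]=0 → fast++
(s=3,f=10) a[fast]=0 → fast++
(s=3,f=11) a[fast]=1≠0 swap→a[3]=1 → slow++,fast++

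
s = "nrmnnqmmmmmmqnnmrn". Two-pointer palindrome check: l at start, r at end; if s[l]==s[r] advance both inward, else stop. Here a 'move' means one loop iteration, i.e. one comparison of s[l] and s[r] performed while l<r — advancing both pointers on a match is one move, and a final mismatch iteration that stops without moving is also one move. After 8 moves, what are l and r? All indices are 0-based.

l=8, r=9

l=0 r=17: 'n'=='n', l++,r--
l=1 r=16: 'r'=='r', l++,r--
l=2 r=15: 'm'=='m', l++,r--
l=3 r=14: 'n'=='n', l++,r--
l=4 r=13: 'n'=='n', l++,r--
l=5 r=12: 'q'=='q', l++,r--
l=6 r=11: 'm'=='m', l++,r--
l=7 r=10: 'm'=='m', l++,r--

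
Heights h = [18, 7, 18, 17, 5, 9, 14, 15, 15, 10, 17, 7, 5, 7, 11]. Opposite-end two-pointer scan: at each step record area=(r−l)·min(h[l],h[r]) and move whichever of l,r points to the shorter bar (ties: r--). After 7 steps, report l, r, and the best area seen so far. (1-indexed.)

l=1, r=8, best area=170

l=1 r=15: min(18,11)*14=154 best=154 *, r--
l=1 r=14: min(18,7)*13=91 best=154, r--
l=1 r=13: min(18,5)*12=60 best=154, r--
l=1 r=12: min(18,7)*11=77 best=154, r--
l=1 r=11: min(18,17)*10=170 best=170 *, r--
l=1 r=10: min(18,10)*9=90 best=170, r--
l=1 r=9: min(18,15)*8=120 best=170, r--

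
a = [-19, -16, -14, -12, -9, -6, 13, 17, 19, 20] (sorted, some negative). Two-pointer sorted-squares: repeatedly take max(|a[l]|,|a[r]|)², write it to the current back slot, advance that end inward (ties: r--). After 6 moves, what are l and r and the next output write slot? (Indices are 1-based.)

l=1 r=10: |-19|<=|20| out[10]=400, r--
l=1 r=9: |-19|<=|19| out[9]=361, r--
l=1 r=8: |-19|>|17| out[8]=361, l++
l=2 r=8: |-16|<=|17| out[7]=289, r--
l=2 r=7: |-16|>|13| out[6]=256, l++
l=3 r=7: |-14|>|13| out[5]=196, l++

l=4, r=7, next write slot=4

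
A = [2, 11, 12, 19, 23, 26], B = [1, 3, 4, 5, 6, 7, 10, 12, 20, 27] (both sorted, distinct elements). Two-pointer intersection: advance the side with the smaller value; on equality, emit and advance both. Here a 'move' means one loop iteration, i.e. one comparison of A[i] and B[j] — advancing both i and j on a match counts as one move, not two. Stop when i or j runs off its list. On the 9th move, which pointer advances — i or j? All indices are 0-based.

i

[i=0,j=0] 2>1 → j++
[i=0,j=1] 2<3 → i++
[i=1,j=1] 11>3 → j++
[i=1,j=2] 11>4 → j++
[i=1,j=3] 11>5 → j++
[i=1,j=4] 11>6 → j++
[i=1,j=5] 11>7 → j++
[i=1,j=6] 11>10 → j++
[i=1,j=7] 11<12 → i++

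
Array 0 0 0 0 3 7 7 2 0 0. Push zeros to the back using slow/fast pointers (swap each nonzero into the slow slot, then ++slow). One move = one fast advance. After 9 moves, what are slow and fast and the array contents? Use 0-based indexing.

slow=4, fast=9, a=[3, 7, 7, 2, 0, 0, 0, 0, 0, 0]

slow=0 fast=0: a[fast]=0, fast++
slow=0 fast=1: a[fast]=0, fast++
slow=0 fast=2: a[fast]=0, fast++
slow=0 fast=3: a[fast]=0, fast++
slow=0 fast=4: a[fast]=3≠0 swap→a[0]=3, slow++,fast++
slow=1 fast=5: a[fast]=7≠0 swap→a[1]=7, slow++,fast++
slow=2 fast=6: a[fast]=7≠0 swap→a[2]=7, slow++,fast++
slow=3 fast=7: a[fast]=2≠0 swap→a[3]=2, slow++,fast++
slow=4 fast=8: a[fast]=0, fast++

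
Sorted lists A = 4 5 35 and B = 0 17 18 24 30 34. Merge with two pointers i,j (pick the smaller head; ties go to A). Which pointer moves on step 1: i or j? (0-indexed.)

j

i=0 j=0: A[i]=4>B[j]=0 take 0, j++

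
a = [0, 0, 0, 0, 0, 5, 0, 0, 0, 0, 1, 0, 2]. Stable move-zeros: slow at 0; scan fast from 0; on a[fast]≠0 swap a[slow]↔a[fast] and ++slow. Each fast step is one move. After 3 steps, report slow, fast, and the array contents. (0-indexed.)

slow=0 fast=0: a[fast]=0, fast++
slow=0 fast=1: a[fast]=0, fast++
slow=0 fast=2: a[fast]=0, fast++

slow=0, fast=3, a=[0, 0, 0, 0, 0, 5, 0, 0, 0, 0, 1, 0, 2]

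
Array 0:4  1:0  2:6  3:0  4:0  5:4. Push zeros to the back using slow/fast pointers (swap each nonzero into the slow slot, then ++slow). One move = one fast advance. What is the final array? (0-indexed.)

slow=0 fast=0: a[fast]=4≠0 swap→a[0]=4, slow++,fast++
slow=1 fast=1: a[fast]=0, fast++
slow=1 fast=2: a[fast]=6≠0 swap→a[1]=6, slow++,fast++
slow=2 fast=3: a[fast]=0, fast++
slow=2 fast=4: a[fast]=0, fast++
slow=2 fast=5: a[fast]=4≠0 swap→a[2]=4, slow++,fast++

[4, 6, 4, 0, 0, 0]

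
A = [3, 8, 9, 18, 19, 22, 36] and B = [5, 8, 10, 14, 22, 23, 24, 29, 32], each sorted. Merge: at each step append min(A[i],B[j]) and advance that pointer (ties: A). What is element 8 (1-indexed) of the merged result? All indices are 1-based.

merged[8] = 18

[i=1,j=1] A[i]=3<=B[j]=5 take 3 → i++
[i=2,j=1] A[i]=8>B[j]=5 take 5 → j++
[i=2,j=2] A[i]=8<=B[j]=8 take 8 → i++
[i=3,j=2] A[i]=9>B[j]=8 take 8 → j++
[i=3,j=3] A[i]=9<=B[j]=10 take 9 → i++
[i=4,j=3] A[i]=18>B[j]=10 take 10 → j++
[i=4,j=4] A[i]=18>B[j]=14 take 14 → j++
[i=4,j=5] A[i]=18<=B[j]=22 take 18 → i++
[i=5,j=5] A[i]=19<=B[j]=22 take 19 → i++
[i=6,j=5] A[i]=22<=B[j]=22 take 22 → i++
[i=7,j=5] A[i]=36>B[j]=22 take 22 → j++
[i=7,j=6] A[i]=36>B[j]=23 take 23 → j++
[i=7,j=7] A[i]=36>B[j]=24 take 24 → j++
[i=7,j=8] A[i]=36>B[j]=29 take 29 → j++
[i=7,j=9] A[i]=36>B[j]=32 take 32 → j++
[i=7,j=10] B done, take A[i]=36 → i++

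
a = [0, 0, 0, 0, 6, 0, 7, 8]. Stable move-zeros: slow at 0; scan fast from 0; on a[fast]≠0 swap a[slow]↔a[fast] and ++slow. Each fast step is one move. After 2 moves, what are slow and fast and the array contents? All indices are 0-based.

slow=0, fast=2, a=[0, 0, 0, 0, 6, 0, 7, 8]

(s=0,f=0) a[fast]=0 → fast++
(s=0,f=1) a[fast]=0 → fast++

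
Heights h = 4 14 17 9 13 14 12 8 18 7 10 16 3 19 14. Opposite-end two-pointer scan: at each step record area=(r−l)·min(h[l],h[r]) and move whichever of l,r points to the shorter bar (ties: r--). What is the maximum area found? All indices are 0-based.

max area = 187

[0,14] min(4,14)*14=56 best=56 * → l++
[1,14] min(14,14)*13=182 best=182 * → r--
[1,13] min(14,19)*12=168 best=182 → l++
[2,13] min(17,19)*11=187 best=187 * → l++
[3,13] min(9,19)*10=90 best=187 → l++
[4,13] min(13,19)*9=117 best=187 → l++
[5,13] min(14,19)*8=112 best=187 → l++
[6,13] min(12,19)*7=84 best=187 → l++
[7,13] min(8,19)*6=48 best=187 → l++
[8,13] min(18,19)*5=90 best=187 → l++
[9,13] min(7,19)*4=28 best=187 → l++
[10,13] min(10,19)*3=30 best=187 → l++
[11,13] min(16,19)*2=32 best=187 → l++
[12,13] min(3,19)*1=3 best=187 → l++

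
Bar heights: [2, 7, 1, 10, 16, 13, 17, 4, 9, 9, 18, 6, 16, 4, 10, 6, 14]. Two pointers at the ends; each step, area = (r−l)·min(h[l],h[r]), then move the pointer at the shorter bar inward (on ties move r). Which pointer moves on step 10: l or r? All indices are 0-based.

r

l=0 r=16: min(2,14)*16=32 best=32 *, l++
l=1 r=16: min(7,14)*15=105 best=105 *, l++
l=2 r=16: min(1,14)*14=14 best=105, l++
l=3 r=16: min(10,14)*13=130 best=130 *, l++
l=4 r=16: min(16,14)*12=168 best=168 *, r--
l=4 r=15: min(16,6)*11=66 best=168, r--
l=4 r=14: min(16,10)*10=100 best=168, r--
l=4 r=13: min(16,4)*9=36 best=168, r--
l=4 r=12: min(16,16)*8=128 best=168, r--
l=4 r=11: min(16,6)*7=42 best=168, r--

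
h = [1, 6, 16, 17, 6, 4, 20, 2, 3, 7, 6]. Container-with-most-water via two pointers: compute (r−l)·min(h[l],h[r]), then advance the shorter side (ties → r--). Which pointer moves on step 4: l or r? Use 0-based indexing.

l=0 r=10: min(1,6)*10=10 best=10 *, l++
l=1 r=10: min(6,6)*9=54 best=54 *, r--
l=1 r=9: min(6,7)*8=48 best=54, l++
l=2 r=9: min(16,7)*7=49 best=54, r--

r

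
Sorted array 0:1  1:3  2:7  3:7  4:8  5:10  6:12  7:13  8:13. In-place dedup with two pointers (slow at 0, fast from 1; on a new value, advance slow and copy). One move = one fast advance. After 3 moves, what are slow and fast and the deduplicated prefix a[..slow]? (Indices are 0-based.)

slow=0 fast=1: a[fast]=3≠a[slow]=1 write a[1]=3, slow++,fast++
slow=1 fast=2: a[fast]=7≠a[slow]=3 write a[2]=7, slow++,fast++
slow=2 fast=3: a[fast]=7=a[slow] dup, fast++

slow=2, fast=4, prefix=[1, 3, 7]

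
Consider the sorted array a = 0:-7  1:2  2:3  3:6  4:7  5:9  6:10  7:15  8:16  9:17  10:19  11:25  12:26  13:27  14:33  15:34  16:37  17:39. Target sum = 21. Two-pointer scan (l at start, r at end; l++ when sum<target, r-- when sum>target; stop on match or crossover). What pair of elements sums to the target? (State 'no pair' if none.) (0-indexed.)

[0,17] -7+39=32 >21 → r--
[0,16] -7+37=30 >21 → r--
[0,15] -7+34=27 >21 → r--
[0,14] -7+33=26 >21 → r--
[0,13] -7+27=20 <21 → l++
[1,13] 2+27=29 >21 → r--
[1,12] 2+26=28 >21 → r--
[1,11] 2+25=27 >21 → r--
[1,10] 2+19=21 → found

(2, 19)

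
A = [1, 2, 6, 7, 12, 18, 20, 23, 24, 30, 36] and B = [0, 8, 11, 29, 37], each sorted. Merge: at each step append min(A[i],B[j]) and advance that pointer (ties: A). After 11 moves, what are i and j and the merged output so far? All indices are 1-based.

i=9, j=4, merged so far=[0, 1, 2, 6, 7, 8, 11, 12, 18, 20, 23]

[i=1,j=1] A[i]=1>B[j]=0 take 0 → j++
[i=1,j=2] A[i]=1<=B[j]=8 take 1 → i++
[i=2,j=2] A[i]=2<=B[j]=8 take 2 → i++
[i=3,j=2] A[i]=6<=B[j]=8 take 6 → i++
[i=4,j=2] A[i]=7<=B[j]=8 take 7 → i++
[i=5,j=2] A[i]=12>B[j]=8 take 8 → j++
[i=5,j=3] A[i]=12>B[j]=11 take 11 → j++
[i=5,j=4] A[i]=12<=B[j]=29 take 12 → i++
[i=6,j=4] A[i]=18<=B[j]=29 take 18 → i++
[i=7,j=4] A[i]=20<=B[j]=29 take 20 → i++
[i=8,j=4] A[i]=23<=B[j]=29 take 23 → i++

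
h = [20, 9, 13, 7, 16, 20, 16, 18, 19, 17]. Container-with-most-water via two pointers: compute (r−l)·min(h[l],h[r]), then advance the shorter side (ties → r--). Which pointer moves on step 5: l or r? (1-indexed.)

l=1 r=10: min(20,17)*9=153 best=153 *, r--
l=1 r=9: min(20,19)*8=152 best=153, r--
l=1 r=8: min(20,18)*7=126 best=153, r--
l=1 r=7: min(20,16)*6=96 best=153, r--
l=1 r=6: min(20,20)*5=100 best=153, r--

r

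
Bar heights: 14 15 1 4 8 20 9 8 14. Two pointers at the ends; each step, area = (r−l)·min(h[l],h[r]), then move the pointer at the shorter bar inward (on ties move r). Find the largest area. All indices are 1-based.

l=1 r=9: min(14,14)*8=112 best=112 *, r--
l=1 r=8: min(14,8)*7=56 best=112, r--
l=1 r=7: min(14,9)*6=54 best=112, r--
l=1 r=6: min(14,20)*5=70 best=112, l++
l=2 r=6: min(15,20)*4=60 best=112, l++
l=3 r=6: min(1,20)*3=3 best=112, l++
l=4 r=6: min(4,20)*2=8 best=112, l++
l=5 r=6: min(8,20)*1=8 best=112, l++

max area = 112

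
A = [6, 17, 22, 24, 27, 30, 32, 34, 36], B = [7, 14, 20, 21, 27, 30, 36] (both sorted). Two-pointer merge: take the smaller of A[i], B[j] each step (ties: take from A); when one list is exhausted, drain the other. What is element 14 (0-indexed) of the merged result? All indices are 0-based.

i=0 j=0: A[i]=6<=B[j]=7 take 6, i++
i=1 j=0: A[i]=17>B[j]=7 take 7, j++
i=1 j=1: A[i]=17>B[j]=14 take 14, j++
i=1 j=2: A[i]=17<=B[j]=20 take 17, i++
i=2 j=2: A[i]=22>B[j]=20 take 20, j++
i=2 j=3: A[i]=22>B[j]=21 take 21, j++
i=2 j=4: A[i]=22<=B[j]=27 take 22, i++
i=3 j=4: A[i]=24<=B[j]=27 take 24, i++
i=4 j=4: A[i]=27<=B[j]=27 take 27, i++
i=5 j=4: A[i]=30>B[j]=27 take 27, j++
i=5 j=5: A[i]=30<=B[j]=30 take 30, i++
i=6 j=5: A[i]=32>B[j]=30 take 30, j++
i=6 j=6: A[i]=32<=B[j]=36 take 32, i++
i=7 j=6: A[i]=34<=B[j]=36 take 34, i++
i=8 j=6: A[i]=36<=B[j]=36 take 36, i++
i=9 j=6: A done, take B[j]=36, j++

merged[14] = 36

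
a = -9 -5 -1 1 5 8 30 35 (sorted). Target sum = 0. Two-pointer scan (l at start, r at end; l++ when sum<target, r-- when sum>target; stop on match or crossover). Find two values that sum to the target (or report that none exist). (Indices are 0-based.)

[0,7] -9+35=26 >0 → r--
[0,6] -9+30=21 >0 → r--
[0,5] -9+8=-1 <0 → l++
[1,5] -5+8=3 >0 → r--
[1,4] -5+5=0 → found

(-5, 5)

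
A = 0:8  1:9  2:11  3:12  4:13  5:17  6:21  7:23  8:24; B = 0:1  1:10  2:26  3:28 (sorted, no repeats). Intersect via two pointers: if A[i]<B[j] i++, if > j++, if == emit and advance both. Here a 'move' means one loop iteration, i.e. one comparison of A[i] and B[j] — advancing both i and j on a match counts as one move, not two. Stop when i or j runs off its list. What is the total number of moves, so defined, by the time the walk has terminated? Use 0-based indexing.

[i=0,j=0] 8>1 → j++
[i=0,j=1] 8<10 → i++
[i=1,j=1] 9<10 → i++
[i=2,j=1] 11>10 → j++
[i=2,j=2] 11<26 → i++
[i=3,j=2] 12<26 → i++
[i=4,j=2] 13<26 → i++
[i=5,j=2] 17<26 → i++
[i=6,j=2] 21<26 → i++
[i=7,j=2] 23<26 → i++
[i=8,j=2] 24<26 → i++

11 moves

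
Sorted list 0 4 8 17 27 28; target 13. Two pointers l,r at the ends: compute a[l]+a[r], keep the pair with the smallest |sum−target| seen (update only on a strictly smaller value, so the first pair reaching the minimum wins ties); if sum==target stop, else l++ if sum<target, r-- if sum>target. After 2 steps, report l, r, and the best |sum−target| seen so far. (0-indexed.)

l=0, r=3, best |Δ|=14

l=0 r=5: 0+28=28 d=15 *, r--
l=0 r=4: 0+27=27 d=14 *, r--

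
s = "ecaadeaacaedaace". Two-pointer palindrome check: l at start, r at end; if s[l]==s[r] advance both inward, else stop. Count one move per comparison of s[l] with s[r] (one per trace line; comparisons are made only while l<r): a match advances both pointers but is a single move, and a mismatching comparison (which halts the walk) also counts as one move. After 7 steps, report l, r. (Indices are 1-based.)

[1,16] 'e'=='e' → l++,r--
[2,15] 'c'=='c' → l++,r--
[3,14] 'a'=='a' → l++,r--
[4,13] 'a'=='a' → l++,r--
[5,12] 'd'=='d' → l++,r--
[6,11] 'e'=='e' → l++,r--
[7,10] 'a'=='a' → l++,r--

l=8, r=9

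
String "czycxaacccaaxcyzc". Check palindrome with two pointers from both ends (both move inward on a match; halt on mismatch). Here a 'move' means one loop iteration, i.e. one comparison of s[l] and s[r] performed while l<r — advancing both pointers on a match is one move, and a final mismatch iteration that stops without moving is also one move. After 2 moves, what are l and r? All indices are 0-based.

l=0 r=16: 'c'=='c', l++,r--
l=1 r=15: 'z'=='z', l++,r--

l=2, r=14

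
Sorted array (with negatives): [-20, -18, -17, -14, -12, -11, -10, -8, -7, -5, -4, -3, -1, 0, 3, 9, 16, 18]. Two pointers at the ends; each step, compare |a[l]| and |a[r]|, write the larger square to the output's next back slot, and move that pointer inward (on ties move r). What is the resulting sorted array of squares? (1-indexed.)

[1,18] |-20|>|18| out[18]=400 → l++
[2,18] |-18|<=|18| out[17]=324 → r--
[2,17] |-18|>|16| out[16]=324 → l++
[3,17] |-17|>|16| out[15]=289 → l++
[4,17] |-14|<=|16| out[14]=256 → r--
[4,16] |-14|>|9| out[13]=196 → l++
[5,16] |-12|>|9| out[12]=144 → l++
[6,16] |-11|>|9| out[11]=121 → l++
[7,16] |-10|>|9| out[10]=100 → l++
[8,16] |-8|<=|9| out[9]=81 → r--
[8,15] |-8|>|3| out[8]=64 → l++
[9,15] |-7|>|3| out[7]=49 → l++
[10,15] |-5|>|3| out[6]=25 → l++
[11,15] |-4|>|3| out[5]=16 → l++
[12,15] |-3|<=|3| out[4]=9 → r--
[12,14] |-3|>|0| out[3]=9 → l++
[13,14] |-1|>|0| out[2]=1 → l++
[14,14] |0|<=|0| out[1]=0 → r--

[0, 1, 9, 9, 16, 25, 49, 64, 81, 100, 121, 144, 196, 256, 289, 324, 324, 400]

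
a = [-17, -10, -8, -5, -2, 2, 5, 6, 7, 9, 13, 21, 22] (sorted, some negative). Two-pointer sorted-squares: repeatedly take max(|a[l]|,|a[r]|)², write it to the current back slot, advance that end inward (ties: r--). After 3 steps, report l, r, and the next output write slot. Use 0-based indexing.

l=0 r=12: |-17|<=|22| out[12]=484, r--
l=0 r=11: |-17|<=|21| out[11]=441, r--
l=0 r=10: |-17|>|13| out[10]=289, l++

l=1, r=10, next write slot=9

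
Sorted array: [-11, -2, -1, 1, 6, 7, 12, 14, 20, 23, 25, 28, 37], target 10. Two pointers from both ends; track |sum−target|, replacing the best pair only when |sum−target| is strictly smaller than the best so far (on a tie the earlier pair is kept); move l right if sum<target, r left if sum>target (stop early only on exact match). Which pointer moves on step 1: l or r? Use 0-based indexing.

r

[0,12] -11+37=26 d=16 * → r--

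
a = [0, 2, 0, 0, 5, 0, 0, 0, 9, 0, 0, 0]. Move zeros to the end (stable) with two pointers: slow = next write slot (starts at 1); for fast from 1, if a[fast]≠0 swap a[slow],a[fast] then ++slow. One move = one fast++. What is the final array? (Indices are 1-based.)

[2, 5, 9, 0, 0, 0, 0, 0, 0, 0, 0, 0]

(s=1,f=1) a[fast]=0 → fast++
(s=1,f=2) a[fast]=2≠0 swap→a[1]=2 → slow++,fast++
(s=2,f=3) a[fast]=0 → fast++
(s=2,f=4) a[fast]=0 → fast++
(s=2,f=5) a[fast]=5≠0 swap→a[2]=5 → slow++,fast++
(s=3,f=6) a[fast]=0 → fast++
(s=3,f=7) a[fast]=0 → fast++
(s=3,f=8) a[fast]=0 → fast++
(s=3,f=9) a[fast]=9≠0 swap→a[3]=9 → slow++,fast++
(s=4,f=10) a[fast]=0 → fast++
(s=4,f=11) a[fast]=0 → fast++
(s=4,f=12) a[fast]=0 → fast++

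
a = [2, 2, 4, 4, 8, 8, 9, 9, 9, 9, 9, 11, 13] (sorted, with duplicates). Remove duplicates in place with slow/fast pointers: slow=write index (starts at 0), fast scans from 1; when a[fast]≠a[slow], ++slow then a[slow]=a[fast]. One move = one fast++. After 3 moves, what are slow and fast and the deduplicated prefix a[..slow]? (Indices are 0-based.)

slow=1, fast=4, prefix=[2, 4]

(s=0,f=1) a[fast]=2=a[slow] dup → fast++
(s=0,f=2) a[fast]=4≠a[slow]=2 write a[1]=4 → slow++,fast++
(s=1,f=3) a[fast]=4=a[slow] dup → fast++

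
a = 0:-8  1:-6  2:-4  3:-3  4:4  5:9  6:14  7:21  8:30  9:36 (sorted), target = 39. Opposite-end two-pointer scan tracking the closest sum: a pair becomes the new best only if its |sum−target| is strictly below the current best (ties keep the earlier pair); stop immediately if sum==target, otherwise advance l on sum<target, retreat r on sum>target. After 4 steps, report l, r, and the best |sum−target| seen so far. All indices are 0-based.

l=4, r=9, best |Δ|=6

l=0 r=9: -8+36=28 d=11 *, l++
l=1 r=9: -6+36=30 d=9 *, l++
l=2 r=9: -4+36=32 d=7 *, l++
l=3 r=9: -3+36=33 d=6 *, l++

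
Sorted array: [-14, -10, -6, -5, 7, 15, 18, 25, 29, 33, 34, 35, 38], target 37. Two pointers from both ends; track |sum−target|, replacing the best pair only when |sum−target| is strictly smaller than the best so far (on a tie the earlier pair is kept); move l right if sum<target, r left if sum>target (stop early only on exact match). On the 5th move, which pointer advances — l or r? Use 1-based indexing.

[1,13] -14+38=24 d=13 * → l++
[2,13] -10+38=28 d=9 * → l++
[3,13] -6+38=32 d=5 * → l++
[4,13] -5+38=33 d=4 * → l++
[5,13] 7+38=45 d=8 → r--

r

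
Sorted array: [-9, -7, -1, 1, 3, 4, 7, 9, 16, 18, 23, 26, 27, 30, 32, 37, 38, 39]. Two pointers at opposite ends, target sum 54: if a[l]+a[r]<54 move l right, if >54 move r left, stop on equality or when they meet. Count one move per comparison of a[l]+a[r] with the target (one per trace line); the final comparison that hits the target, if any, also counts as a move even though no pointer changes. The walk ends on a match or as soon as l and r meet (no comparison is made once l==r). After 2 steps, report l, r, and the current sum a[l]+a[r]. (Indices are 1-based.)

l=3, r=18, sum=38

l=1 r=18: -9+39=30 <54, l++
l=2 r=18: -7+39=32 <54, l++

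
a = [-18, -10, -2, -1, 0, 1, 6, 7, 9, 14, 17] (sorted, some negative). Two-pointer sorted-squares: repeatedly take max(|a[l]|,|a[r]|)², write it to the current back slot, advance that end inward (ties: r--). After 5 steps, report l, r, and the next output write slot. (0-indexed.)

l=0 r=10: |-18|>|17| out[10]=324, l++
l=1 r=10: |-10|<=|17| out[9]=289, r--
l=1 r=9: |-10|<=|14| out[8]=196, r--
l=1 r=8: |-10|>|9| out[7]=100, l++
l=2 r=8: |-2|<=|9| out[6]=81, r--

l=2, r=7, next write slot=5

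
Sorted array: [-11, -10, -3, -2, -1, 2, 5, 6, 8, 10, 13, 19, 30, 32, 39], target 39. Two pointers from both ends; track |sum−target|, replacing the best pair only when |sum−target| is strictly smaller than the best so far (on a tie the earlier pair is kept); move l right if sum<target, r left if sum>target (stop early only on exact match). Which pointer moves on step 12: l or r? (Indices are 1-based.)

r

[1,15] -11+39=28 d=11 * → l++
[2,15] -10+39=29 d=10 * → l++
[3,15] -3+39=36 d=3 * → l++
[4,15] -2+39=37 d=2 * → l++
[5,15] -1+39=38 d=1 * → l++
[6,15] 2+39=41 d=2 → r--
[6,14] 2+32=34 d=5 → l++
[7,14] 5+32=37 d=2 → l++
[8,14] 6+32=38 d=1 → l++
[9,14] 8+32=40 d=1 → r--
[9,13] 8+30=38 d=1 → l++
[10,13] 10+30=40 d=1 → r--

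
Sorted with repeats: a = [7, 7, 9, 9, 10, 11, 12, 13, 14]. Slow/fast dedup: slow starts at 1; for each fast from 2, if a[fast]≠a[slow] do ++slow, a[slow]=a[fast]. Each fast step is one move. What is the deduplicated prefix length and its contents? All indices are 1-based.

length 7; prefix = [7, 9, 10, 11, 12, 13, 14]

(s=1,f=2) a[fast]=7=a[slow] dup → fast++
(s=1,f=3) a[fast]=9≠a[slow]=7 write a[2]=9 → slow++,fast++
(s=2,f=4) a[fast]=9=a[slow] dup → fast++
(s=2,f=5) a[fast]=10≠a[slow]=9 write a[3]=10 → slow++,fast++
(s=3,f=6) a[fast]=11≠a[slow]=10 write a[4]=11 → slow++,fast++
(s=4,f=7) a[fast]=12≠a[slow]=11 write a[5]=12 → slow++,fast++
(s=5,f=8) a[fast]=13≠a[slow]=12 write a[6]=13 → slow++,fast++
(s=6,f=9) a[fast]=14≠a[slow]=13 write a[7]=14 → slow++,fast++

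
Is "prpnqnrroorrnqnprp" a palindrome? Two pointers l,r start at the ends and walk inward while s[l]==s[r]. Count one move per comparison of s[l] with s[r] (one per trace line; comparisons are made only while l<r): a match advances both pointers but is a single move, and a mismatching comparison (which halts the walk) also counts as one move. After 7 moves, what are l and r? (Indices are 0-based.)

l=7, r=10

l=0 r=17: 'p'=='p', l++,r--
l=1 r=16: 'r'=='r', l++,r--
l=2 r=15: 'p'=='p', l++,r--
l=3 r=14: 'n'=='n', l++,r--
l=4 r=13: 'q'=='q', l++,r--
l=5 r=12: 'n'=='n', l++,r--
l=6 r=11: 'r'=='r', l++,r--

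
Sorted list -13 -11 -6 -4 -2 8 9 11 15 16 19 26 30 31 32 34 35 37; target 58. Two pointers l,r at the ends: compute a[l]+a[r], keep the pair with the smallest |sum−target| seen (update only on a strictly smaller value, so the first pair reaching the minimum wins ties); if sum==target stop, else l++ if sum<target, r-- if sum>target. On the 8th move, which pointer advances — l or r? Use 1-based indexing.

l=1 r=18: -13+37=24 d=34 *, l++
l=2 r=18: -11+37=26 d=32 *, l++
l=3 r=18: -6+37=31 d=27 *, l++
l=4 r=18: -4+37=33 d=25 *, l++
l=5 r=18: -2+37=35 d=23 *, l++
l=6 r=18: 8+37=45 d=13 *, l++
l=7 r=18: 9+37=46 d=12 *, l++
l=8 r=18: 11+37=48 d=10 *, l++

l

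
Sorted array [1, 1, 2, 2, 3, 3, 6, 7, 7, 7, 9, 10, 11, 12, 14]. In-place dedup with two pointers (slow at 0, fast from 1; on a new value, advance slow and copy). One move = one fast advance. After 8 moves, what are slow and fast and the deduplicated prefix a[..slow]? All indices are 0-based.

slow=4, fast=9, prefix=[1, 2, 3, 6, 7]

slow=0 fast=1: a[fast]=1=a[slow] dup, fast++
slow=0 fast=2: a[fast]=2≠a[slow]=1 write a[1]=2, slow++,fast++
slow=1 fast=3: a[fast]=2=a[slow] dup, fast++
slow=1 fast=4: a[fast]=3≠a[slow]=2 write a[2]=3, slow++,fast++
slow=2 fast=5: a[fast]=3=a[slow] dup, fast++
slow=2 fast=6: a[fast]=6≠a[slow]=3 write a[3]=6, slow++,fast++
slow=3 fast=7: a[fast]=7≠a[slow]=6 write a[4]=7, slow++,fast++
slow=4 fast=8: a[fast]=7=a[slow] dup, fast++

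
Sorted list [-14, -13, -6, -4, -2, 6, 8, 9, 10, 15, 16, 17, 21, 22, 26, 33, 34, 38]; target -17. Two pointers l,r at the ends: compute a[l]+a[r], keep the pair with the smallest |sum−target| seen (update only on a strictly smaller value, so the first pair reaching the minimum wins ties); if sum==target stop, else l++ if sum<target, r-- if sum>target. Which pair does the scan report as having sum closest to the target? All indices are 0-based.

pair (-13, -4) with sum -17 (|Δ|=0)

l=0 r=17: -14+38=24 d=41 *, r--
l=0 r=16: -14+34=20 d=37 *, r--
l=0 r=15: -14+33=19 d=36 *, r--
l=0 r=14: -14+26=12 d=29 *, r--
l=0 r=13: -14+22=8 d=25 *, r--
l=0 r=12: -14+21=7 d=24 *, r--
l=0 r=11: -14+17=3 d=20 *, r--
l=0 r=10: -14+16=2 d=19 *, r--
l=0 r=9: -14+15=1 d=18 *, r--
l=0 r=8: -14+10=-4 d=13 *, r--
l=0 r=7: -14+9=-5 d=12 *, r--
l=0 r=6: -14+8=-6 d=11 *, r--
l=0 r=5: -14+6=-8 d=9 *, r--
l=0 r=4: -14+-2=-16 d=1 *, r--
l=0 r=3: -14+-4=-18 d=1, l++
l=1 r=3: -13+-4=-17 d=0 *, stop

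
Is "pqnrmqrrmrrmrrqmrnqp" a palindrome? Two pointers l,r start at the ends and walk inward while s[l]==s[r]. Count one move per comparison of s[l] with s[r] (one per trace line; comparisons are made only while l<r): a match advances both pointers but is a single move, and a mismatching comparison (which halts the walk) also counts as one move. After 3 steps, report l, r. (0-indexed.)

[0,19] 'p'=='p' → l++,r--
[1,18] 'q'=='q' → l++,r--
[2,17] 'n'=='n' → l++,r--

l=3, r=16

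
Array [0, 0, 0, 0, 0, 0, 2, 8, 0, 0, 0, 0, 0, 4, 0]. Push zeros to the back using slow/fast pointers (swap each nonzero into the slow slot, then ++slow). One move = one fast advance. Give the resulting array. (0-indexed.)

slow=0 fast=0: a[fast]=0, fast++
slow=0 fast=1: a[fast]=0, fast++
slow=0 fast=2: a[fast]=0, fast++
slow=0 fast=3: a[fast]=0, fast++
slow=0 fast=4: a[fast]=0, fast++
slow=0 fast=5: a[fast]=0, fast++
slow=0 fast=6: a[fast]=2≠0 swap→a[0]=2, slow++,fast++
slow=1 fast=7: a[fast]=8≠0 swap→a[1]=8, slow++,fast++
slow=2 fast=8: a[fast]=0, fast++
slow=2 fast=9: a[fast]=0, fast++
slow=2 fast=10: a[fast]=0, fast++
slow=2 fast=11: a[fast]=0, fast++
slow=2 fast=12: a[fast]=0, fast++
slow=2 fast=13: a[fast]=4≠0 swap→a[2]=4, slow++,fast++
slow=3 fast=14: a[fast]=0, fast++

[2, 8, 4, 0, 0, 0, 0, 0, 0, 0, 0, 0, 0, 0, 0]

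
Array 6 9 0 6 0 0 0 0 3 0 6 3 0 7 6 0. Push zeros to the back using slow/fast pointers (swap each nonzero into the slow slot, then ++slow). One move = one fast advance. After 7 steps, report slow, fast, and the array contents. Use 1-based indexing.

(s=1,f=1) a[fast]=6≠0 swap→a[1]=6 → slow++,fast++
(s=2,f=2) a[fast]=9≠0 swap→a[2]=9 → slow++,fast++
(s=3,f=3) a[fast]=0 → fast++
(s=3,f=4) a[fast]=6≠0 swap→a[3]=6 → slow++,fast++
(s=4,f=5) a[fast]=0 → fast++
(s=4,f=6) a[fast]=0 → fast++
(s=4,f=7) a[fast]=0 → fast++

slow=4, fast=8, a=[6, 9, 6, 0, 0, 0, 0, 0, 3, 0, 6, 3, 0, 7, 6, 0]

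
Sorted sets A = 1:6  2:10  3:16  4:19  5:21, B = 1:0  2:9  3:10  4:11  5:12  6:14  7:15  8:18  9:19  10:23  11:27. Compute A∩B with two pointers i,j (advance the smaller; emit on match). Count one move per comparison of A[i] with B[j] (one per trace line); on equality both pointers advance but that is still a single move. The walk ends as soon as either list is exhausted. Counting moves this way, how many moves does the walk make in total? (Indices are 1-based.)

12 moves

[i=1,j=1] 6>0 → j++
[i=1,j=2] 6<9 → i++
[i=2,j=2] 10>9 → j++
[i=2,j=3] 10==10 emit → i++,j++
[i=3,j=4] 16>11 → j++
[i=3,j=5] 16>12 → j++
[i=3,j=6] 16>14 → j++
[i=3,j=7] 16>15 → j++
[i=3,j=8] 16<18 → i++
[i=4,j=8] 19>18 → j++
[i=4,j=9] 19==19 emit → i++,j++
[i=5,j=10] 21<23 → i++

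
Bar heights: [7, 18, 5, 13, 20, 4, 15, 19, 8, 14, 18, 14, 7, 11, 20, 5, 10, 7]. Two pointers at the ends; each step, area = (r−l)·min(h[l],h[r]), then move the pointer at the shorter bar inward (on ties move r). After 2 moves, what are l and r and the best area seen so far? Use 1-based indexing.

l=2, r=17, best area=119

l=1 r=18: min(7,7)*17=119 best=119 *, r--
l=1 r=17: min(7,10)*16=112 best=119, l++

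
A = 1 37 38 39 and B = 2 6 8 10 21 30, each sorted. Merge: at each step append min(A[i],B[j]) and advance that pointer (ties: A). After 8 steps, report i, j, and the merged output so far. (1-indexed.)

i=3, j=7, merged so far=[1, 2, 6, 8, 10, 21, 30, 37]

[i=1,j=1] A[i]=1<=B[j]=2 take 1 → i++
[i=2,j=1] A[i]=37>B[j]=2 take 2 → j++
[i=2,j=2] A[i]=37>B[j]=6 take 6 → j++
[i=2,j=3] A[i]=37>B[j]=8 take 8 → j++
[i=2,j=4] A[i]=37>B[j]=10 take 10 → j++
[i=2,j=5] A[i]=37>B[j]=21 take 21 → j++
[i=2,j=6] A[i]=37>B[j]=30 take 30 → j++
[i=2,j=7] B done, take A[i]=37 → i++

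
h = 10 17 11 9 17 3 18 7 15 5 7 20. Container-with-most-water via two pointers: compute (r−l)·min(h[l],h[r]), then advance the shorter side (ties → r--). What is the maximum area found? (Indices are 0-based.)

max area = 170

[0,11] min(10,20)*11=110 best=110 * → l++
[1,11] min(17,20)*10=170 best=170 * → l++
[2,11] min(11,20)*9=99 best=170 → l++
[3,11] min(9,20)*8=72 best=170 → l++
[4,11] min(17,20)*7=119 best=170 → l++
[5,11] min(3,20)*6=18 best=170 → l++
[6,11] min(18,20)*5=90 best=170 → l++
[7,11] min(7,20)*4=28 best=170 → l++
[8,11] min(15,20)*3=45 best=170 → l++
[9,11] min(5,20)*2=10 best=170 → l++
[10,11] min(7,20)*1=7 best=170 → l++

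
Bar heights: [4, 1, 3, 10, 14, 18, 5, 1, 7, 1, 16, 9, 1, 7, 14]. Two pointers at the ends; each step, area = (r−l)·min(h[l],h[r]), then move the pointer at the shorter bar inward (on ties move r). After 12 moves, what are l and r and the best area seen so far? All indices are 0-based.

l=0 r=14: min(4,14)*14=56 best=56 *, l++
l=1 r=14: min(1,14)*13=13 best=56, l++
l=2 r=14: min(3,14)*12=36 best=56, l++
l=3 r=14: min(10,14)*11=110 best=110 *, l++
l=4 r=14: min(14,14)*10=140 best=140 *, r--
l=4 r=13: min(14,7)*9=63 best=140, r--
l=4 r=12: min(14,1)*8=8 best=140, r--
l=4 r=11: min(14,9)*7=63 best=140, r--
l=4 r=10: min(14,16)*6=84 best=140, l++
l=5 r=10: min(18,16)*5=80 best=140, r--
l=5 r=9: min(18,1)*4=4 best=140, r--
l=5 r=8: min(18,7)*3=21 best=140, r--

l=5, r=7, best area=140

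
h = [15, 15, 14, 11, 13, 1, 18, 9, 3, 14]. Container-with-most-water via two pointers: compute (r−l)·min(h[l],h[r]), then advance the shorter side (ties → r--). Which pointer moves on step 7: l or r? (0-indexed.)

l=0 r=9: min(15,14)*9=126 best=126 *, r--
l=0 r=8: min(15,3)*8=24 best=126, r--
l=0 r=7: min(15,9)*7=63 best=126, r--
l=0 r=6: min(15,18)*6=90 best=126, l++
l=1 r=6: min(15,18)*5=75 best=126, l++
l=2 r=6: min(14,18)*4=56 best=126, l++
l=3 r=6: min(11,18)*3=33 best=126, l++

l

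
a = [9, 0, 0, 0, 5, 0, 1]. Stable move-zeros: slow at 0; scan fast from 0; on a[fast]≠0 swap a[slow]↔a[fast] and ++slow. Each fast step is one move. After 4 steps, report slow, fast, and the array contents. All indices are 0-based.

slow=1, fast=4, a=[9, 0, 0, 0, 5, 0, 1]

(s=0,f=0) a[fast]=9≠0 swap→a[0]=9 → slow++,fast++
(s=1,f=1) a[fast]=0 → fast++
(s=1,f=2) a[fast]=0 → fast++
(s=1,f=3) a[fast]=0 → fast++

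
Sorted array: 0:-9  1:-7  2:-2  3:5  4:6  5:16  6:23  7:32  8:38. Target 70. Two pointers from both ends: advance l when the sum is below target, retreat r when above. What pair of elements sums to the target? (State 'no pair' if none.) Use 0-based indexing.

l=0 r=8: -9+38=29 <70, l++
l=1 r=8: -7+38=31 <70, l++
l=2 r=8: -2+38=36 <70, l++
l=3 r=8: 5+38=43 <70, l++
l=4 r=8: 6+38=44 <70, l++
l=5 r=8: 16+38=54 <70, l++
l=6 r=8: 23+38=61 <70, l++
l=7 r=8: 32+38=70, found

(32, 38)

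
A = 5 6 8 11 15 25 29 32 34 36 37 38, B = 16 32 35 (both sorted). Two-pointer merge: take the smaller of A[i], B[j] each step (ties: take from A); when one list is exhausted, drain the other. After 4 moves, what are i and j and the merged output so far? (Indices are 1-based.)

i=5, j=1, merged so far=[5, 6, 8, 11]

[i=1,j=1] A[i]=5<=B[j]=16 take 5 → i++
[i=2,j=1] A[i]=6<=B[j]=16 take 6 → i++
[i=3,j=1] A[i]=8<=B[j]=16 take 8 → i++
[i=4,j=1] A[i]=11<=B[j]=16 take 11 → i++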